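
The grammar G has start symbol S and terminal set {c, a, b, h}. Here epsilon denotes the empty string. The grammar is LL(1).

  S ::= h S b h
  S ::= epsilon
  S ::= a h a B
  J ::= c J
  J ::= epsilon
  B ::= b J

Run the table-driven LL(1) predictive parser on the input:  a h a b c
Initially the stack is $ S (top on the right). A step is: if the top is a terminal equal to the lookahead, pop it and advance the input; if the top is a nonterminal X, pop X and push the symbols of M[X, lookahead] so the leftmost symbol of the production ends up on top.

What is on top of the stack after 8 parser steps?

     Stack      Input        Action
  1  $ S        a h a b c $  expand S ::= a h a B
  2  $ B a h a  a h a b c $  match a
  3  $ B a h    h a b c $    match h
  4  $ B a      a b c $      match a
  5  $ B        b c $        expand B ::= b J
  6  $ J b      b c $        match b
  7  $ J        c $          expand J ::= c J
  8  $ J c      c $          match c
Stack after step 8: $ J (top = J).

J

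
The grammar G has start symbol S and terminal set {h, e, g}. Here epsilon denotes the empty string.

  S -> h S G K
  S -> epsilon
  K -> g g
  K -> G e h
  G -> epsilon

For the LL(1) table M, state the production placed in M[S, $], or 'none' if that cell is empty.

FIRST(S): from S->h S G K we get {h}; from S->epsilon we get {epsilon}. So FIRST(S) = {epsilon, h}.
FIRST(G): from G->epsilon we get {epsilon}. So FIRST(G) = {epsilon}.
FIRST(K): from K->g g we get {g}; from K->G e h we get {e}. So FIRST(K) = {e, g}.
FOLLOW(S) includes $ since S is the start symbol.
FOLLOW(S): in S->h S G K, S is followed by G K with FIRST {e, g}. Thus FOLLOW(S) = {$, e, g}.
For S -> h S G K: FIRST(h S G K) = {h}, so it goes in M[S, t] for t ∈ {h}.
For S -> epsilon: FIRST(epsilon) = {epsilon}, so it goes in M[S, t] for t ∈ {}; since epsilon ∈ FIRST, also for every t ∈ FOLLOW(S) = {$, e, g}.

S -> epsilon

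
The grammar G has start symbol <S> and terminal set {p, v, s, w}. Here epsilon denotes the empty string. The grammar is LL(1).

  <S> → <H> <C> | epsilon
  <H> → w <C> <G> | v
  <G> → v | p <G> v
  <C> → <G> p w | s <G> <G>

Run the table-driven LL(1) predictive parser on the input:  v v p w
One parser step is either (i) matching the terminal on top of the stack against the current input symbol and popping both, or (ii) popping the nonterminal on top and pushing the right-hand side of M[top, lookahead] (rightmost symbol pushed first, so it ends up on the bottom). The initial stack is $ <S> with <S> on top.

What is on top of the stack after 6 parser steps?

     Stack      Input      Action
  1  $ <S>      v v p w $  expand <S> → <H> <C>
  2  $ <C> <H>  v v p w $  expand <H> → v
  3  $ <C> v    v v p w $  match v
  4  $ <C>      v p w $    expand <C> → <G> p w
  5  $ w p <G>  v p w $    expand <G> → v
  6  $ w p v    v p w $    match v
Stack after step 6: $ w p (top = p).

p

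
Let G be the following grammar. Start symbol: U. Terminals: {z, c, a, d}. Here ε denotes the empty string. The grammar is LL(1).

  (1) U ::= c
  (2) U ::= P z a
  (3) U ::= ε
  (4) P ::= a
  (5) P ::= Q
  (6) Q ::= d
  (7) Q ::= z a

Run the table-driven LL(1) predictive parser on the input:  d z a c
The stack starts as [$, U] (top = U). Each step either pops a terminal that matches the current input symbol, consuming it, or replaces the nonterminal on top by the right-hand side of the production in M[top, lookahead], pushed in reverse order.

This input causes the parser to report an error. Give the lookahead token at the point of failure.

     Stack    Input      Action
  1  $ U      d z a c $  expand U ::= P z a
  2  $ a z P  d z a c $  expand P ::= Q
  3  $ a z Q  d z a c $  expand Q ::= d
  4  $ a z d  d z a c $  match d
  5  $ a z    z a c $    match z
  6  $ a      a c $      match a
  7  $        c $        error: stack empty but input remains

c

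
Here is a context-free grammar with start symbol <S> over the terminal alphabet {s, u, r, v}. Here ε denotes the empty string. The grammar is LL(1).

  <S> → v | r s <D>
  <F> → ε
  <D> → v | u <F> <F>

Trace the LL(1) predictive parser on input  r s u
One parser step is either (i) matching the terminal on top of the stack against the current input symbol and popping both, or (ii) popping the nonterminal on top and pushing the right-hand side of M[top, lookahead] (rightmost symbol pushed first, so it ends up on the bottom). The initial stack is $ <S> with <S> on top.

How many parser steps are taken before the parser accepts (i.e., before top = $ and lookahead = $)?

7

step 1: stack=$ <S>  input=r s u $  — expand <S> → r s <D>
step 2: stack=$ <D> s r  input=r s u $  — match r
step 3: stack=$ <D> s  input=s u $  — match s
step 4: stack=$ <D>  input=u $  — expand <D> → u <F> <F>
step 5: stack=$ <F> <F> u  input=u $  — match u
step 6: stack=$ <F> <F>  input=$  — expand <F> → ε
step 7: stack=$ <F>  input=$  — expand <F> → ε
Accept reached after 7 steps.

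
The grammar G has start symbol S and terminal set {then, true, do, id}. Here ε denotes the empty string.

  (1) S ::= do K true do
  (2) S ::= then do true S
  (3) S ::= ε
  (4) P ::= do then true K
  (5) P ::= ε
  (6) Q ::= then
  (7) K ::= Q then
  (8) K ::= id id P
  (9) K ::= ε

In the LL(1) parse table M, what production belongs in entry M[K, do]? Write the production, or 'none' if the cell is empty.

FIRST(S) = {ε, do, then}
FIRST(P) = {ε, do}
FIRST(Q) = {then}
FIRST(K) = {ε, id, then}  (via Q then)
FOLLOW(S) includes $ since S is the start symbol.
FOLLOW(P): in K::=id id P, the suffix after P is empty, so FOLLOW(P) ⊇ FOLLOW(K) = {true}. Thus FOLLOW(P) = {true}.
FOLLOW(K): in S::=do K true do, K is followed by true do with FIRST {true}; in P::=do then true K, the suffix after K is empty, so FOLLOW(K) ⊇ FOLLOW(P) = {true}. Thus FOLLOW(K) = {true}.
For K ::= Q then: FIRST(Q then) = {then}, so it goes in M[K, t] for t ∈ {then}.
For K ::= id id P: FIRST(id id P) = {id}, so it goes in M[K, t] for t ∈ {id}.
For K ::= ε: FIRST(ε) = {ε}, so it goes in M[K, t] for t ∈ {}; since ε ∈ FIRST, also for every t ∈ FOLLOW(K) = {true}.
None of these place a production in M[K, do].

none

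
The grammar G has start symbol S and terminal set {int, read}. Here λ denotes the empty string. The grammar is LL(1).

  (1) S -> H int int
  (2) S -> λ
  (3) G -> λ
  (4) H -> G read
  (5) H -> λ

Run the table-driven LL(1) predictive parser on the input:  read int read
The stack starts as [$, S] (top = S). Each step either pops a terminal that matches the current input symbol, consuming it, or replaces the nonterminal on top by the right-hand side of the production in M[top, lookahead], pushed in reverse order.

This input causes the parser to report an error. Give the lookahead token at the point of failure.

read

     Stack             Input            Action
  1  $ S               read int read $  expand S -> H int int
  2  $ int int H       read int read $  expand H -> G read
  3  $ int int read G  read int read $  expand G -> λ
  4  $ int int read    read int read $  match read
  5  $ int int         int read $       match int
  6  $ int             read $           error: top is terminal int but lookahead is read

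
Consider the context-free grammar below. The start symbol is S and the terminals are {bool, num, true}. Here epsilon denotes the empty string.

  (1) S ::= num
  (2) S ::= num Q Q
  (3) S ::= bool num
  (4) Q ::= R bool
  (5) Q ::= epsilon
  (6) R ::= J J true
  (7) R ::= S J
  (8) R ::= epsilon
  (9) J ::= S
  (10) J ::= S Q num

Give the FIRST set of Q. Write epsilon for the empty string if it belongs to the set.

{epsilon, bool, num}

FIRST(S) = {bool, num}
FIRST(J) = {bool, num}  (via S, S Q num)
FIRST(R) = {epsilon, bool, num}  (via J J true, S J)
FIRST(Q) = {epsilon, bool, num}  (via R bool)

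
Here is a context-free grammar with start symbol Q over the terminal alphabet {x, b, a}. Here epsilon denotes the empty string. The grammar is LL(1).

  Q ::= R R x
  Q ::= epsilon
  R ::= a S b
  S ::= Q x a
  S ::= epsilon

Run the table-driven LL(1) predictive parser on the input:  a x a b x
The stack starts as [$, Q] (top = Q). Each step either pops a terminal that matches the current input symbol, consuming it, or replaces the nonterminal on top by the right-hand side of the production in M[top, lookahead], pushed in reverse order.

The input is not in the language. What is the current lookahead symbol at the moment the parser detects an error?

step 1: stack=$ Q  input=a x a b x $  — expand Q ::= R R x
step 2: stack=$ x R R  input=a x a b x $  — expand R ::= a S b
step 3: stack=$ x R b S a  input=a x a b x $  — match a
step 4: stack=$ x R b S  input=x a b x $  — expand S ::= Q x a
step 5: stack=$ x R b a x Q  input=x a b x $  — expand Q ::= epsilon
step 6: stack=$ x R b a x  input=x a b x $  — match x
step 7: stack=$ x R b a  input=a b x $  — match a
step 8: stack=$ x R b  input=b x $  — match b
step 9: stack=$ x R  input=x $  — error: M[R, x] is empty

x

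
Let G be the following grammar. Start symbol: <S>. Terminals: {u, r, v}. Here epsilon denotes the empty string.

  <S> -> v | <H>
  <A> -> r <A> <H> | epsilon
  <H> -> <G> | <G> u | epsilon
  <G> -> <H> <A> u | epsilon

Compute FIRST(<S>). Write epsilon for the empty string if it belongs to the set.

{epsilon, r, u, v}

FIRST(<A>): from <A>->r <A> <H> we get {r}; from <A>->epsilon we get {epsilon}. So FIRST(<A>) = {epsilon, r}.
FIRST(<S>): from <S>->v we get {v}; from <S>-><H> we get {epsilon, r, u}. So FIRST(<S>) = {epsilon, r, u, v}.
FIRST(<H>): from <H>-><G> we get {epsilon, r, u}; from <H>-><G> u we get {r, u}; from <H>->epsilon we get {epsilon}. So FIRST(<H>) = {epsilon, r, u}.
FIRST(<G>): from <G>-><H> <A> u we get {r, u}; from <G>->epsilon we get {epsilon}. So FIRST(<G>) = {epsilon, r, u}.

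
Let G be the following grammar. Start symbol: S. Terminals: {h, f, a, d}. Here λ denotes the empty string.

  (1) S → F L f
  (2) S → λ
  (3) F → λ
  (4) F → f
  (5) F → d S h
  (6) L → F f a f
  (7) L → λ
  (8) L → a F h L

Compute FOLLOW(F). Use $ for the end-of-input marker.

FIRST(F): from F→λ we get {λ}; from F→f we get {f}; from F→d S h we get {d}. So FIRST(F) = {λ, d, f}.
FIRST(L): from L→F f a f we get {d, f}; from L→λ we get {λ}; from L→a F h L we get {a}. So FIRST(L) = {λ, a, d, f}.
FIRST(S): from S→F L f we get {a, d, f}; from S→λ we get {λ}. So FIRST(S) = {λ, a, d, f}.
FOLLOW(S) includes $ since S is the start symbol.
FOLLOW(S): in F→d S h, S is followed by h with FIRST {h}. Thus FOLLOW(S) = {$, h}.
FOLLOW(F): in S→F L f, F is followed by L f with FIRST {a, d, f}; in L→F f a f, F is followed by f a f with FIRST {f}; in L→a F h L, F is followed by h L with FIRST {h}. Thus FOLLOW(F) = {a, d, f, h}.
FOLLOW(L): in S→F L f, L is followed by f with FIRST {f}; in L→a F h L, the suffix after L is empty (adds nothing new). Thus FOLLOW(L) = {f}.

{a, d, f, h}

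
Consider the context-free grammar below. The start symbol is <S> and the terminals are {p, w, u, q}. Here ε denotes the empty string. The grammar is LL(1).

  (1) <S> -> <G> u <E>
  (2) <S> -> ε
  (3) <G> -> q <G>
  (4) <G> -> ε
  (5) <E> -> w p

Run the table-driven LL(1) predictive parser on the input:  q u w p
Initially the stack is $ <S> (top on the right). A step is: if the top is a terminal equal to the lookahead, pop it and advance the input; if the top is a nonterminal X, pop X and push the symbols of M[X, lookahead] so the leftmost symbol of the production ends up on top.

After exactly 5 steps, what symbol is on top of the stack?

<E>

step 1: stack=$ <S>  input=q u w p $  — expand <S> -> <G> u <E>
step 2: stack=$ <E> u <G>  input=q u w p $  — expand <G> -> q <G>
step 3: stack=$ <E> u <G> q  input=q u w p $  — match q
step 4: stack=$ <E> u <G>  input=u w p $  — expand <G> -> ε
step 5: stack=$ <E> u  input=u w p $  — match u
Stack after step 5: $ <E> (top = <E>).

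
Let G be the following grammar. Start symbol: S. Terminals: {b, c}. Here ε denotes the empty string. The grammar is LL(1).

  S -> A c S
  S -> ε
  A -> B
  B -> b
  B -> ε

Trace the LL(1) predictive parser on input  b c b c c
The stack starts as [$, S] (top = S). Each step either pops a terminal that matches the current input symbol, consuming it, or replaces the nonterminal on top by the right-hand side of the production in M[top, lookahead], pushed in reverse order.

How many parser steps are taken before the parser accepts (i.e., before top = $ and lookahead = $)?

15

step 1: stack=$ S  input=b c b c c $  — expand S -> A c S
step 2: stack=$ S c A  input=b c b c c $  — expand A -> B
step 3: stack=$ S c B  input=b c b c c $  — expand B -> b
step 4: stack=$ S c b  input=b c b c c $  — match b
step 5: stack=$ S c  input=c b c c $  — match c
step 6: stack=$ S  input=b c c $  — expand S -> A c S
step 7: stack=$ S c A  input=b c c $  — expand A -> B
step 8: stack=$ S c B  input=b c c $  — expand B -> b
step 9: stack=$ S c b  input=b c c $  — match b
step 10: stack=$ S c  input=c c $  — match c
step 11: stack=$ S  input=c $  — expand S -> A c S
step 12: stack=$ S c A  input=c $  — expand A -> B
step 13: stack=$ S c B  input=c $  — expand B -> ε
step 14: stack=$ S c  input=c $  — match c
step 15: stack=$ S  input=$  — expand S -> ε
Accept reached after 15 steps.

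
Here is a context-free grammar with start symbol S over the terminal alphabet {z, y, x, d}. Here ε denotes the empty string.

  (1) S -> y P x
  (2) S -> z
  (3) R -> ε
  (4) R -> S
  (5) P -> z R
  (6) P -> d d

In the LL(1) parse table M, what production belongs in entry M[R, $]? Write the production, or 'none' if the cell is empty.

none

FIRST(S) = {y, z}
FIRST(P) = {d, z}
FIRST(R) = {ε, y, z}  (via S)
FOLLOW(S) includes $ since S is the start symbol.
FOLLOW(P): in S->y P x, P is followed by x with FIRST {x}. Thus FOLLOW(P) = {x}.
FOLLOW(R): in P->z R, the suffix after R is empty, so FOLLOW(R) ⊇ FOLLOW(P) = {x}. Thus FOLLOW(R) = {x}.
For R -> ε: FIRST(ε) = {ε}, so it goes in M[R, t] for t ∈ {}; since ε ∈ FIRST, also for every t ∈ FOLLOW(R) = {x}.
For R -> S: FIRST(S) = {y, z}, so it goes in M[R, t] for t ∈ {y, z}.
None of these place a production in M[R, $].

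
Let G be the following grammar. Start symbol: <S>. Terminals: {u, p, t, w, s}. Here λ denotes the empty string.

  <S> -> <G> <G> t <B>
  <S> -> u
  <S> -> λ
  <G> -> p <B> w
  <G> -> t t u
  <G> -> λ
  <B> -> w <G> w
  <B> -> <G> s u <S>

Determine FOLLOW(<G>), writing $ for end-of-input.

FIRST(<G>): from <G>->p <B> w we get {p}; from <G>->t t u we get {t}; from <G>->λ we get {λ}. So FIRST(<G>) = {λ, p, t}.
FIRST(<S>): from <S>-><G> <G> t <B> we get {p, t}; from <S>->u we get {u}; from <S>->λ we get {λ}. So FIRST(<S>) = {λ, p, t, u}.
FIRST(<B>): from <B>->w <G> w we get {w}; from <B>-><G> s u <S> we get {p, s, t}. So FIRST(<B>) = {p, s, t, w}.
FOLLOW(<S>) includes $ since <S> is the start symbol.
FOLLOW(<G>): in <S>-><G> <G> t <B> (occurrence 1), <G> is followed by <G> t <B> with FIRST {p, t}; in <S>-><G> <G> t <B> (occurrence 2), <G> is followed by t <B> with FIRST {t}; in <B>->w <G> w, <G> is followed by w with FIRST {w}; in <B>-><G> s u <S>, <G> is followed by s u <S> with FIRST {s}. Thus FOLLOW(<G>) = {p, s, t, w}.
FOLLOW(<S>): in <B>-><G> s u <S>, the suffix after <S> is empty, so FOLLOW(<S>) ⊇ FOLLOW(<B>) = {$, w}. Thus FOLLOW(<S>) = {$, w}.
FOLLOW(<B>): in <S>-><G> <G> t <B>, the suffix after <B> is empty, so FOLLOW(<B>) ⊇ FOLLOW(<S>) = {$, w}; in <G>->p <B> w, <B> is followed by w with FIRST {w}. Thus FOLLOW(<B>) = {$, w}.

{p, s, t, w}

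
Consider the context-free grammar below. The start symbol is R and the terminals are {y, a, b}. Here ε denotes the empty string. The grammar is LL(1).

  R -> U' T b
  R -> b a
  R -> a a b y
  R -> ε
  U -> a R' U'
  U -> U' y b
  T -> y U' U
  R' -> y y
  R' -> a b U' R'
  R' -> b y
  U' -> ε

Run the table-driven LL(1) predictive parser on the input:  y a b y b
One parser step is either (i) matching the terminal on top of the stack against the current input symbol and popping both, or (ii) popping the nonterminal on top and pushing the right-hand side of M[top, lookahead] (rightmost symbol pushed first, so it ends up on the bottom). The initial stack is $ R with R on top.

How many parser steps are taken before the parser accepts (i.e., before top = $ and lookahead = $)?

12

      Stack        Input        Action
   1  $ R          y a b y b $  expand R -> U' T b
   2  $ b T U'     y a b y b $  expand U' -> ε
   3  $ b T        y a b y b $  expand T -> y U' U
   4  $ b U U' y   y a b y b $  match y
   5  $ b U U'     a b y b $    expand U' -> ε
   6  $ b U        a b y b $    expand U -> a R' U'
   7  $ b U' R' a  a b y b $    match a
   8  $ b U' R'    b y b $      expand R' -> b y
   9  $ b U' y b   b y b $      match b
  10  $ b U' y     y b $        match y
  11  $ b U'       b $          expand U' -> ε
  12  $ b          b $          match b
Accept reached after 12 steps.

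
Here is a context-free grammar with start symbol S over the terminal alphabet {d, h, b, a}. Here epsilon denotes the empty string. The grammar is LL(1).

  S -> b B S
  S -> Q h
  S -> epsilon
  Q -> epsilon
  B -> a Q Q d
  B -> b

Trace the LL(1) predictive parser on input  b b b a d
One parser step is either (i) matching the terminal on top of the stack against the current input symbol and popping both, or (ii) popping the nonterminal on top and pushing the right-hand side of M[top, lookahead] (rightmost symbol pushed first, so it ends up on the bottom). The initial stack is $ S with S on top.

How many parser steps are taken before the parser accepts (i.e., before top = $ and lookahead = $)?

step 1: stack=$ S  input=b b b a d $  — expand S -> b B S
step 2: stack=$ S B b  input=b b b a d $  — match b
step 3: stack=$ S B  input=b b a d $  — expand B -> b
step 4: stack=$ S b  input=b b a d $  — match b
step 5: stack=$ S  input=b a d $  — expand S -> b B S
step 6: stack=$ S B b  input=b a d $  — match b
step 7: stack=$ S B  input=a d $  — expand B -> a Q Q d
step 8: stack=$ S d Q Q a  input=a d $  — match a
step 9: stack=$ S d Q Q  input=d $  — expand Q -> epsilon
step 10: stack=$ S d Q  input=d $  — expand Q -> epsilon
step 11: stack=$ S d  input=d $  — match d
step 12: stack=$ S  input=$  — expand S -> epsilon
Accept reached after 12 steps.

12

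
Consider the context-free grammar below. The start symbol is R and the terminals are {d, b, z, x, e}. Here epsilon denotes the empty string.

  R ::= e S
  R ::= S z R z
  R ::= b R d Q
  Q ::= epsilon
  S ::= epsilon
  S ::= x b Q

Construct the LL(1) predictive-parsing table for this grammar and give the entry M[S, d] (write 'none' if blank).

FIRST(Q) = {epsilon}
FIRST(S) = {epsilon, x}
FIRST(R) = {b, e, x, z}  (via S z R z)
FOLLOW(R) includes $ since R is the start symbol.
FOLLOW(R): in R::=S z R z, R is followed by z with FIRST {z}; in R::=b R d Q, R is followed by d Q with FIRST {d}. Thus FOLLOW(R) = {$, d, z}.
FOLLOW(S): in R::=e S, the suffix after S is empty, so FOLLOW(S) ⊇ FOLLOW(R) = {$, d, z}; in R::=S z R z, S is followed by z R z with FIRST {z}. Thus FOLLOW(S) = {$, d, z}.
For S ::= epsilon: FIRST(epsilon) = {epsilon}, so it goes in M[S, t] for t ∈ {}; since epsilon ∈ FIRST, also for every t ∈ FOLLOW(S) = {$, d, z}.
For S ::= x b Q: FIRST(x b Q) = {x}, so it goes in M[S, t] for t ∈ {x}.

S ::= epsilon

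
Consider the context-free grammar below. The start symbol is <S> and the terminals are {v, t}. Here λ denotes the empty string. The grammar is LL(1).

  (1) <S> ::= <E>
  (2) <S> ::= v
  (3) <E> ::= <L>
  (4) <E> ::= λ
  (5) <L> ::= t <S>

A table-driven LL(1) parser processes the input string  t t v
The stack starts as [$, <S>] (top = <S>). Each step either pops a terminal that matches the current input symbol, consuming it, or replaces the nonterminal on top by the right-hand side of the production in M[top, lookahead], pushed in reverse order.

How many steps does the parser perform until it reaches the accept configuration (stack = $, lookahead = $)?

10

step 1: stack=$ <S>  input=t t v $  — expand <S> ::= <E>
step 2: stack=$ <E>  input=t t v $  — expand <E> ::= <L>
step 3: stack=$ <L>  input=t t v $  — expand <L> ::= t <S>
step 4: stack=$ <S> t  input=t t v $  — match t
step 5: stack=$ <S>  input=t v $  — expand <S> ::= <E>
step 6: stack=$ <E>  input=t v $  — expand <E> ::= <L>
step 7: stack=$ <L>  input=t v $  — expand <L> ::= t <S>
step 8: stack=$ <S> t  input=t v $  — match t
step 9: stack=$ <S>  input=v $  — expand <S> ::= v
step 10: stack=$ v  input=v $  — match v
Accept reached after 10 steps.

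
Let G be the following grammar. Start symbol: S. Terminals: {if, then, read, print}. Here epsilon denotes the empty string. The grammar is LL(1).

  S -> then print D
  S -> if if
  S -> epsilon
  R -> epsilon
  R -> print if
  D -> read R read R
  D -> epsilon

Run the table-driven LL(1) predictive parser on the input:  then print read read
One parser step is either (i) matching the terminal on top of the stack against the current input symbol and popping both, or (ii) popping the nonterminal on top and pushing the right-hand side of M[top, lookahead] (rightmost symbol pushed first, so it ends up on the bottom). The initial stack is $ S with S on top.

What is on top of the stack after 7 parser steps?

R

step 1: stack=$ S  input=then print read read $  — expand S -> then print D
step 2: stack=$ D print then  input=then print read read $  — match then
step 3: stack=$ D print  input=print read read $  — match print
step 4: stack=$ D  input=read read $  — expand D -> read R read R
step 5: stack=$ R read R read  input=read read $  — match read
step 6: stack=$ R read R  input=read $  — expand R -> epsilon
step 7: stack=$ R read  input=read $  — match read
Stack after step 7: $ R (top = R).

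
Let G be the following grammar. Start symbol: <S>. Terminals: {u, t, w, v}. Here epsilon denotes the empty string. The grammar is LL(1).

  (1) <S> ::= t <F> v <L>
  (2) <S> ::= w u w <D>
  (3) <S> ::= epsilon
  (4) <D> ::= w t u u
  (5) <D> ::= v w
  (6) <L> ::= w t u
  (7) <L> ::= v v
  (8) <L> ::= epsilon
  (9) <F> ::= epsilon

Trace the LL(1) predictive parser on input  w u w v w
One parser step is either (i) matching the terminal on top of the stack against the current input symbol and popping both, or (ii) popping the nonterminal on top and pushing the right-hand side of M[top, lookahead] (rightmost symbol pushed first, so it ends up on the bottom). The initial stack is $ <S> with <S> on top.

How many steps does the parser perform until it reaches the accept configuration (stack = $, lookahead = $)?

7

     Stack        Input        Action
  1  $ <S>        w u w v w $  expand <S> ::= w u w <D>
  2  $ <D> w u w  w u w v w $  match w
  3  $ <D> w u    u w v w $    match u
  4  $ <D> w      w v w $      match w
  5  $ <D>        v w $        expand <D> ::= v w
  6  $ w v        v w $        match v
  7  $ w          w $          match w
Accept reached after 7 steps.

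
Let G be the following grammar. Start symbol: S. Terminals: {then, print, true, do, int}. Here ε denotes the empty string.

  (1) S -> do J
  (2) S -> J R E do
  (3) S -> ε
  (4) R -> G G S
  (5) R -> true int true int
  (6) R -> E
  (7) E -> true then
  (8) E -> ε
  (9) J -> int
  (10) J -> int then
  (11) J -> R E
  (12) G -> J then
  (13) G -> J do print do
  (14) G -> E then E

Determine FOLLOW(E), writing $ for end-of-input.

{$, do, int, then, true}

FIRST(E): from E->true then we get {true}; from E->ε we get {ε}. So FIRST(E) = {ε, true}.
FIRST(S): from S->do J we get {do}; from S->J R E do we get {do, int, then, true}; from S->ε we get {ε}. So FIRST(S) = {ε, do, int, then, true}.
FIRST(R): from R->G G S we get {do, int, then, true}; from R->true int true int we get {true}; from R->E we get {ε, true}. So FIRST(R) = {ε, do, int, then, true}.
FIRST(J): from J->int we get {int}; from J->int then we get {int}; from J->R E we get {ε, do, int, then, true}. So FIRST(J) = {ε, do, int, then, true}.
FIRST(G): from G->J then we get {do, int, then, true}; from G->J do print do we get {do, int, then, true}; from G->E then E we get {then, true}. So FIRST(G) = {do, int, then, true}.
FOLLOW(S) includes $ since S is the start symbol.
FOLLOW(S): in R->G G S, the suffix after S is empty, so FOLLOW(S) ⊇ FOLLOW(R) = {$, do, int, then, true}. Thus FOLLOW(S) = {$, do, int, then, true}.
FOLLOW(J): in S->do J, the suffix after J is empty, so FOLLOW(J) ⊇ FOLLOW(S) = {$, do, int, then, true}; in S->J R E do, J is followed by R E do with FIRST {do, int, then, true}; in G->J then, J is followed by then with FIRST {then}; in G->J do print do, J is followed by do print do with FIRST {do}. Thus FOLLOW(J) = {$, do, int, then, true}.
FOLLOW(R): in S->J R E do, R is followed by E do with FIRST {do, true}; in J->R E, R is followed by E with FIRST {ε, true}; in J->R E, the suffix after R is nullable, so FOLLOW(R) ⊇ FOLLOW(J) = {$, do, int, then, true}. Thus FOLLOW(R) = {$, do, int, then, true}.
FOLLOW(G): in R->G G S (occurrence 1), G is followed by G S with FIRST {do, int, then, true}; in R->G G S (occurrence 2), G is followed by S with FIRST {ε, do, int, then, true}; in R->G G S (occurrence 2), the suffix after G is nullable, so FOLLOW(G) ⊇ FOLLOW(R) = {$, do, int, then, true}. Thus FOLLOW(G) = {$, do, int, then, true}.
FOLLOW(E): in S->J R E do, E is followed by do with FIRST {do}; in R->E, the suffix after E is empty, so FOLLOW(E) ⊇ FOLLOW(R) = {$, do, int, then, true}; in J->R E, the suffix after E is empty, so FOLLOW(E) ⊇ FOLLOW(J) = {$, do, int, then, true}; in G->E then E (occurrence 1), E is followed by then E with FIRST {then}; in G->E then E (occurrence 2), the suffix after E is empty, so FOLLOW(E) ⊇ FOLLOW(G) = {$, do, int, then, true}. Thus FOLLOW(E) = {$, do, int, then, true}.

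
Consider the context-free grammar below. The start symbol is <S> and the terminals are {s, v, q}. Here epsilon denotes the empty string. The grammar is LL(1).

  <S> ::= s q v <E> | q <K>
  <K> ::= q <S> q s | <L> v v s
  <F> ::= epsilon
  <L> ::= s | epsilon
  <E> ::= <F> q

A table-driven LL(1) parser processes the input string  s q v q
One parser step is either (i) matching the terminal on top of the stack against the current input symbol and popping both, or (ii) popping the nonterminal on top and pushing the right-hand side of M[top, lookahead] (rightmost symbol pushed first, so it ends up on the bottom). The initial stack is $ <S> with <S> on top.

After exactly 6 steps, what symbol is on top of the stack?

step 1: stack=$ <S>  input=s q v q $  — expand <S> ::= s q v <E>
step 2: stack=$ <E> v q s  input=s q v q $  — match s
step 3: stack=$ <E> v q  input=q v q $  — match q
step 4: stack=$ <E> v  input=v q $  — match v
step 5: stack=$ <E>  input=q $  — expand <E> ::= <F> q
step 6: stack=$ q <F>  input=q $  — expand <F> ::= epsilon
Stack after step 6: $ q (top = q).

q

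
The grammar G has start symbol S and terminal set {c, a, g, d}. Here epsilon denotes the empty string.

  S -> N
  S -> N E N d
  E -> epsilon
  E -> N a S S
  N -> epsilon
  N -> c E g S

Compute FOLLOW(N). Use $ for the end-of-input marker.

FIRST(N) = {epsilon, c}
FIRST(E) = {epsilon, a, c}  (via N a S S)
FIRST(S) = {epsilon, a, c, d}  (via N, N E N d)
FOLLOW(S) includes $ since S is the start symbol.
FOLLOW(E): in S->N E N d, E is followed by N d with FIRST {c, d}; in N->c E g S, E is followed by g S with FIRST {g}. Thus FOLLOW(E) = {c, d, g}.
FOLLOW(S): in E->N a S S (occurrence 1), S is followed by S with FIRST {epsilon, a, c, d}; in E->N a S S (occurrence 1), the suffix after S is nullable, so FOLLOW(S) ⊇ FOLLOW(E) = {c, d, g}; in E->N a S S (occurrence 2), the suffix after S is empty, so FOLLOW(S) ⊇ FOLLOW(E) = {c, d, g}; in N->c E g S, the suffix after S is empty, so FOLLOW(S) ⊇ FOLLOW(N) = {$, a, c, d, g}. Thus FOLLOW(S) = {$, a, c, d, g}.
FOLLOW(N): in S->N, the suffix after N is empty, so FOLLOW(N) ⊇ FOLLOW(S) = {$, a, c, d, g}; in S->N E N d (occurrence 1), N is followed by E N d with FIRST {a, c, d}; in S->N E N d (occurrence 2), N is followed by d with FIRST {d}; in E->N a S S, N is followed by a S S with FIRST {a}. Thus FOLLOW(N) = {$, a, c, d, g}.

{$, a, c, d, g}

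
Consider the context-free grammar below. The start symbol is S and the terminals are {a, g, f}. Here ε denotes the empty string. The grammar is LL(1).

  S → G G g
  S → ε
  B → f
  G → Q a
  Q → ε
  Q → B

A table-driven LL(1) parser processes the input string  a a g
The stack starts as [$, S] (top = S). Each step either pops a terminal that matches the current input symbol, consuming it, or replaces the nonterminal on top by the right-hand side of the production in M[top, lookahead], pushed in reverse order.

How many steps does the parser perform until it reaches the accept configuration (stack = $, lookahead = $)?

     Stack      Input    Action
  1  $ S        a a g $  expand S → G G g
  2  $ g G G    a a g $  expand G → Q a
  3  $ g G a Q  a a g $  expand Q → ε
  4  $ g G a    a a g $  match a
  5  $ g G      a g $    expand G → Q a
  6  $ g a Q    a g $    expand Q → ε
  7  $ g a      a g $    match a
  8  $ g        g $      match g
Accept reached after 8 steps.

8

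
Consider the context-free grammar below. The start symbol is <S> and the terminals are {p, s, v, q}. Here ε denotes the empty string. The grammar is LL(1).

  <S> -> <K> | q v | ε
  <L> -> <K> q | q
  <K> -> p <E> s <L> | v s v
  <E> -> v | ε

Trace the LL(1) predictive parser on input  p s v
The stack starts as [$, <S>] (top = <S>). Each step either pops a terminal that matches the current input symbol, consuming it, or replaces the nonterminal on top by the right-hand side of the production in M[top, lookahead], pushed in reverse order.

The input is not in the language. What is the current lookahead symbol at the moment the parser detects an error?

$

     Stack          Input    Action
  1  $ <S>          p s v $  expand <S> -> <K>
  2  $ <K>          p s v $  expand <K> -> p <E> s <L>
  3  $ <L> s <E> p  p s v $  match p
  4  $ <L> s <E>    s v $    expand <E> -> ε
  5  $ <L> s        s v $    match s
  6  $ <L>          v $      expand <L> -> <K> q
  7  $ q <K>        v $      expand <K> -> v s v
  8  $ q v s v      v $      match v
  9  $ q v s        $        error: top is terminal s but lookahead is $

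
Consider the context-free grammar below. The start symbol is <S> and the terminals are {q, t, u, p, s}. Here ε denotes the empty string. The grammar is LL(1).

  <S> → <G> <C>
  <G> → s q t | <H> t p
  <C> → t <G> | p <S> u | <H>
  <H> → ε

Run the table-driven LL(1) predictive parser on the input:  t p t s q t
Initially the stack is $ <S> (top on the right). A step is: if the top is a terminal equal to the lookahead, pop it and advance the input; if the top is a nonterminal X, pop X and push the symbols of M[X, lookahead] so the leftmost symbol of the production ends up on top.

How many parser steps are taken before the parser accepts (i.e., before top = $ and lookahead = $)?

11

      Stack          Input          Action
   1  $ <S>          t p t s q t $  expand <S> → <G> <C>
   2  $ <C> <G>      t p t s q t $  expand <G> → <H> t p
   3  $ <C> p t <H>  t p t s q t $  expand <H> → ε
   4  $ <C> p t      t p t s q t $  match t
   5  $ <C> p        p t s q t $    match p
   6  $ <C>          t s q t $      expand <C> → t <G>
   7  $ <G> t        t s q t $      match t
   8  $ <G>          s q t $        expand <G> → s q t
   9  $ t q s        s q t $        match s
  10  $ t q          q t $          match q
  11  $ t            t $            match t
Accept reached after 11 steps.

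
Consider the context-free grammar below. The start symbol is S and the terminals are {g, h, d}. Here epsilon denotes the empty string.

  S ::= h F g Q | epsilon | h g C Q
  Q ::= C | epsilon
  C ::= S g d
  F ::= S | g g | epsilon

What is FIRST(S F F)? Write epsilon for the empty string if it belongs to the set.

{epsilon, g, h}

FIRST(S): from S::=h F g Q we get {h}; from S::=epsilon we get {epsilon}; from S::=h g C Q we get {h}. So FIRST(S) = {epsilon, h}.
FIRST(C): from C::=S g d we get {g, h}. So FIRST(C) = {g, h}.
FIRST(F): from F::=S we get {epsilon, h}; from F::=g g we get {g}; from F::=epsilon we get {epsilon}. So FIRST(F) = {epsilon, g, h}.
FIRST(Q): from Q::=C we get {g, h}; from Q::=epsilon we get {epsilon}. So FIRST(Q) = {epsilon, g, h}.
FIRST(S F F): take FIRST of each symbol in turn, carrying on past any symbol whose FIRST contains epsilon; result {epsilon, g, h}.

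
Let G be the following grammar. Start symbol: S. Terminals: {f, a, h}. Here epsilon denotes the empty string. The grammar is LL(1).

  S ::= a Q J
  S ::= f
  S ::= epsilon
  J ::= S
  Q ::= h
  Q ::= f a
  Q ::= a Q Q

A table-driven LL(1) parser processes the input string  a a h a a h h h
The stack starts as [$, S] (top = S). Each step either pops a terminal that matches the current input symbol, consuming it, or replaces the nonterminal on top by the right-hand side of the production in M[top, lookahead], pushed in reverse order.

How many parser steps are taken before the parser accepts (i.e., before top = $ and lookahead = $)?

      Stack        Input              Action
   1  $ S          a a h a a h h h $  expand S ::= a Q J
   2  $ J Q a      a a h a a h h h $  match a
   3  $ J Q        a h a a h h h $    expand Q ::= a Q Q
   4  $ J Q Q a    a h a a h h h $    match a
   5  $ J Q Q      h a a h h h $      expand Q ::= h
   6  $ J Q h      h a a h h h $      match h
   7  $ J Q        a a h h h $        expand Q ::= a Q Q
   8  $ J Q Q a    a a h h h $        match a
   9  $ J Q Q      a h h h $          expand Q ::= a Q Q
  10  $ J Q Q Q a  a h h h $          match a
  11  $ J Q Q Q    h h h $            expand Q ::= h
  12  $ J Q Q h    h h h $            match h
  13  $ J Q Q      h h $              expand Q ::= h
  14  $ J Q h      h h $              match h
  15  $ J Q        h $                expand Q ::= h
  16  $ J h        h $                match h
  17  $ J          $                  expand J ::= S
  18  $ S          $                  expand S ::= epsilon
Accept reached after 18 steps.

18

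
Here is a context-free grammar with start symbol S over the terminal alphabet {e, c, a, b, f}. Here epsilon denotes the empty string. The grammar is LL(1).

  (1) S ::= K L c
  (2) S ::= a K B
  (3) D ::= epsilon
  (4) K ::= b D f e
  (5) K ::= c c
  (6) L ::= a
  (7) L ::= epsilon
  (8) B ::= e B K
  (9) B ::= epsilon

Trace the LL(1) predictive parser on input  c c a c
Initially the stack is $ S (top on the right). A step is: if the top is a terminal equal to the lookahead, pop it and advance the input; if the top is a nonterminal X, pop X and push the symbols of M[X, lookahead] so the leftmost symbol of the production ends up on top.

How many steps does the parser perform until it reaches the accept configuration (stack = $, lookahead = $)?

step 1: stack=$ S  input=c c a c $  — expand S ::= K L c
step 2: stack=$ c L K  input=c c a c $  — expand K ::= c c
step 3: stack=$ c L c c  input=c c a c $  — match c
step 4: stack=$ c L c  input=c a c $  — match c
step 5: stack=$ c L  input=a c $  — expand L ::= a
step 6: stack=$ c a  input=a c $  — match a
step 7: stack=$ c  input=c $  — match c
Accept reached after 7 steps.

7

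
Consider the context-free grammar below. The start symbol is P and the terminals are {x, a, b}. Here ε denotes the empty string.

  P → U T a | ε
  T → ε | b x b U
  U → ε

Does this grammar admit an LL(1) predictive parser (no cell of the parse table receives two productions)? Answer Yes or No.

Yes

FIRST(P) = {ε, a, b}
FIRST(T) = {ε, b}
FIRST(U) = {ε}
FOLLOW(P) = {$}
FOLLOW(T) = {a}
FOLLOW(U) = {a, b}
Each cell of M receives at most one production.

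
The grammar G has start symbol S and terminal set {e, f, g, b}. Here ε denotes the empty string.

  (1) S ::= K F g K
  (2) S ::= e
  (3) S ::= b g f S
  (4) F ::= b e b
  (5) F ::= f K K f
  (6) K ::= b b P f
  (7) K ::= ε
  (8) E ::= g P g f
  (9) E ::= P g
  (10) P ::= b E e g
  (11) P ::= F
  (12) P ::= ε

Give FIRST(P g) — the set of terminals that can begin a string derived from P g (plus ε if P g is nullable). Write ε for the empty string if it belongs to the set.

{b, f, g}

FIRST(F) = {b, f}
FIRST(K) = {ε, b}
FIRST(S) = {b, e, f}  (via K F g K)
FIRST(P) = {ε, b, f}  (via F)
FIRST(E) = {b, f, g}  (via P g)
FIRST(P g): take FIRST of each symbol in turn, carrying on past any symbol whose FIRST contains ε; result {b, f, g}.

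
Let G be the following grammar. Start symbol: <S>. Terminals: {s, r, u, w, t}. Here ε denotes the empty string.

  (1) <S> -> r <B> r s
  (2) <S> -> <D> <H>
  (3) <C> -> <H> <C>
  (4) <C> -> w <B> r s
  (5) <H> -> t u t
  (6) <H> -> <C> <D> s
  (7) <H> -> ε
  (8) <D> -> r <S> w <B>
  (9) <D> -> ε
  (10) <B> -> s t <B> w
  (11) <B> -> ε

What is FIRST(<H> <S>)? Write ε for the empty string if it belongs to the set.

FIRST(<D>): from <D>->r <S> w <B> we get {r}; from <D>->ε we get {ε}. So FIRST(<D>) = {ε, r}.
FIRST(<B>): from <B>->s t <B> w we get {s}; from <B>->ε we get {ε}. So FIRST(<B>) = {ε, s}.
FIRST(<S>): from <S>->r <B> r s we get {r}; from <S>-><D> <H> we get {ε, r, t, w}. So FIRST(<S>) = {ε, r, t, w}.
FIRST(<C>): from <C>-><H> <C> we get {t, w}; from <C>->w <B> r s we get {w}. So FIRST(<C>) = {t, w}.
FIRST(<H>): from <H>->t u t we get {t}; from <H>-><C> <D> s we get {t, w}; from <H>->ε we get {ε}. So FIRST(<H>) = {ε, t, w}.
FIRST(<H> <S>): take FIRST of each symbol in turn, carrying on past any symbol whose FIRST contains ε; result {ε, r, t, w}.

{ε, r, t, w}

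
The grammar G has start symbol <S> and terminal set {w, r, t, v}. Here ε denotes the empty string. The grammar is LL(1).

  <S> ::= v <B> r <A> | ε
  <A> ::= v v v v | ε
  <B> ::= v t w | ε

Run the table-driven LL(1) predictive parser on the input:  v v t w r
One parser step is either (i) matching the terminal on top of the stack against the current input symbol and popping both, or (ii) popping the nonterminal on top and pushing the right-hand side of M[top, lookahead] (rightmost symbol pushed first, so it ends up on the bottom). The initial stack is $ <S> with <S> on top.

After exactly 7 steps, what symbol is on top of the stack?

<A>

     Stack          Input        Action
  1  $ <S>          v v t w r $  expand <S> ::= v <B> r <A>
  2  $ <A> r <B> v  v v t w r $  match v
  3  $ <A> r <B>    v t w r $    expand <B> ::= v t w
  4  $ <A> r w t v  v t w r $    match v
  5  $ <A> r w t    t w r $      match t
  6  $ <A> r w      w r $        match w
  7  $ <A> r        r $          match r
Stack after step 7: $ <A> (top = <A>).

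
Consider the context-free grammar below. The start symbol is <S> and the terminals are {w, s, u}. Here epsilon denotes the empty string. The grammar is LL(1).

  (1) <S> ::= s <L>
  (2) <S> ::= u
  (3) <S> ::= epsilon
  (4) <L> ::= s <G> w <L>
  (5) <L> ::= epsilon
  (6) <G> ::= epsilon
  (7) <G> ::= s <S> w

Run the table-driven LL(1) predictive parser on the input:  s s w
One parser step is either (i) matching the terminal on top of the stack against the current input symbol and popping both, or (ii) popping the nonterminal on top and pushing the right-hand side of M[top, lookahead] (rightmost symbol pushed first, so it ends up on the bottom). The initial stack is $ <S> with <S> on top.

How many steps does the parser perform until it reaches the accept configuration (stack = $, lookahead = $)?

     Stack          Input    Action
  1  $ <S>          s s w $  expand <S> ::= s <L>
  2  $ <L> s        s s w $  match s
  3  $ <L>          s w $    expand <L> ::= s <G> w <L>
  4  $ <L> w <G> s  s w $    match s
  5  $ <L> w <G>    w $      expand <G> ::= epsilon
  6  $ <L> w        w $      match w
  7  $ <L>          $        expand <L> ::= epsilon
Accept reached after 7 steps.

7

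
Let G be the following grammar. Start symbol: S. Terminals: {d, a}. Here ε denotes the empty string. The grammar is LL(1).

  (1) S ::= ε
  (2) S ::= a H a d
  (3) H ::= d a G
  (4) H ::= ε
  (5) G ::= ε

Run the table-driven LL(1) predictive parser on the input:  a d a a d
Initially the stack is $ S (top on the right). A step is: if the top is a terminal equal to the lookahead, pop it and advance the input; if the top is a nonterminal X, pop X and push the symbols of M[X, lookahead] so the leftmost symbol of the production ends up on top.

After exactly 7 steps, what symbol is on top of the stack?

d

step 1: stack=$ S  input=a d a a d $  — expand S ::= a H a d
step 2: stack=$ d a H a  input=a d a a d $  — match a
step 3: stack=$ d a H  input=d a a d $  — expand H ::= d a G
step 4: stack=$ d a G a d  input=d a a d $  — match d
step 5: stack=$ d a G a  input=a a d $  — match a
step 6: stack=$ d a G  input=a d $  — expand G ::= ε
step 7: stack=$ d a  input=a d $  — match a
Stack after step 7: $ d (top = d).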